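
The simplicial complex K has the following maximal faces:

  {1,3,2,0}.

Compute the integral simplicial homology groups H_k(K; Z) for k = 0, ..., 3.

Fix the vertex order 0 < 1 < 2 < 3 and write every simplex with vertices in increasing order. Then dim K = 3 and the simplices of K are:

  0-simplices (4): [0], [1], [2], [3]
  1-simplices (6): [0,1], [0,2], [0,3], [1,2], [1,3], [2,3]
  2-simplices (4): [0,1,2], [0,1,3], [0,2,3], [1,2,3]
  3-simplices (1): [0,1,2,3]

giving chain groups C_0 ≅ Z^4, C_1 ≅ Z^6, C_2 ≅ Z^4, C_3 ≅ Z^1.

Boundary ∂_1: C_1 → C_0 maps an edge to its endpoints' difference, ∂[p,q] = q − p.
The 4×6 boundary matrix has rank 3 and Smith normal form diag(1,1,1).

∂_2: C_2 → C_1 acts by ∂[p,q,r] = [q,r] − [p,r] + [p,q]. For instance
  ∂[1,2,3] = [2,3] − [1,3] + [1,2],
  ∂[0,2,3] = [2,3] − [0,3] + [0,2].
The 6×4 boundary matrix has rank 3 and Smith normal form diag(1,1,1).

Boundary ∂_3: C_3 → C_2 sends each 3-simplex σ to the alternating sum Σ_i (−1)^i (σ with its i-th vertex removed). For instance
  ∂[0,1,2,3] = [1,2,3] − [0,2,3] + [0,1,3] − [0,1,2].
The 4×1 boundary matrix has rank 1 and Smith normal form diag(1).

Reading off H_k = ker ∂_k / im ∂_{k+1}:

  H_0: rank C_0 − rank ∂_1 = 4 − 3 = 1, and the invariant factors of ∂_1 are all 1, so H_0 ≅ Z.
  H_1: rank ker ∂_1 − rank ∂_2 = (6 − 3) − 3 = 0, and the invariant factors of ∂_2 are all 1, so H_1 ≅ 0.
  H_2: rank ker ∂_2 − rank ∂_3 = (4 − 3) − 1 = 0, and the invariant factors of ∂_3 are all 1, so H_2 ≅ 0.
  H_3: rank ker ∂_3 − rank ∂_4 = (1 − 1) − 0 = 0, and there is no ∂_4, so H_3 ≅ 0.

As a check, the Euler characteristic is 4 − 6 + 4 − 1 = 1, which agrees with 1 − 0 + 0 − 0 = 1.

H_0 ≅ Z,  H_1 = 0,  H_2 = 0,  H_3 = 0.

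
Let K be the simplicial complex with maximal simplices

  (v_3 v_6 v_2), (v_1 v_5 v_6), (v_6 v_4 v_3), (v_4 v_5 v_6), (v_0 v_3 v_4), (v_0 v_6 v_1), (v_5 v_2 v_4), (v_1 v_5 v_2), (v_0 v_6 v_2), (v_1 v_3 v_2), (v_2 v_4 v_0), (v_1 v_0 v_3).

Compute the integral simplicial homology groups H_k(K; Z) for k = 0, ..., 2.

We work with the vertex ordering v_0 < v_1 < v_2 < v_3 < v_4 < v_5 < v_6. The simplices of K, each written with vertices in increasing order, are:

  0-simplices (7): [v_0], [v_1], [v_2], [v_3], [v_4], [v_5], [v_6]
  1-simplices (18): (18 of them)
  2-simplices (12): (12 of them)

giving chain groups C_0 ≅ Z^7, C_1 ≅ Z^18, C_2 ≅ Z^12.

∂_1: C_1 → C_0 is given by ∂[p,q] = [q] − [p]. For instance
  ∂[v_2,v_3] = [v_3] − [v_2].
The resulting 7×18 matrix has rank 6, and its Smith normal form has invariant factors (1,1,1,1,1,1).

The boundary map ∂_2: C_2 → C_1 maps a triangle to the signed sum of its edges. For instance
  ∂[v_1,v_2,v_3] = [v_2,v_3] − [v_1,v_3] + [v_1,v_2],
  ∂[v_2,v_3,v_6] = [v_3,v_6] − [v_2,v_6] + [v_2,v_3].
The resulting 18×12 matrix has rank 12, and its Smith normal form has invariant factors (1,1,1,1,1,1,1,1,1,1,1,2).

Computing H_k = (kernel of ∂_k) / (image of ∂_{k+1}):

  H_0: rank C_0 − rank ∂_1 = 7 − 6 = 1, and the invariant factors of ∂_1 are all 1, so H_0 ≅ Z.
  H_1: rank ker ∂_1 − rank ∂_2 = (18 − 6) − 12 = 0, and ∂_2 has invariant factor 2 > 1, so H_1 ≅ Z_2.
  H_2: rank ker ∂_2 − rank ∂_3 = (12 − 12) − 0 = 0, and there is no ∂_3, so H_2 ≅ 0.

H_0 = Z,  H_1 = Z_2,  H_2 = 0.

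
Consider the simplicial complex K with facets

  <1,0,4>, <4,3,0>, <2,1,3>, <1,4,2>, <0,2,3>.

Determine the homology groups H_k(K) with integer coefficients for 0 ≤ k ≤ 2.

H_0 ≅ Z,  H_1 ≅ Z,  H_2 = 0.

We work with the vertex ordering 0 < 1 < 2 < 3 < 4. The simplices of K, each written with vertices in increasing order, are:

  0-simplices (5): [0], [1], [2], [3], [4]
  1-simplices (10): [0,1], [0,2], [0,3], [0,4], [1,2], [1,3], [1,4], [2,3], [2,4], [3,4]
  2-simplices (5): [0,1,4], [0,2,3], [0,3,4], [1,2,3], [1,2,4]

so the chain groups are C_0 ≅ Z^5, C_1 ≅ Z^10, C_2 ≅ Z^5.

The boundary map ∂_1: C_1 → C_0 maps an edge to its endpoints' difference, ∂[p,q] = q − p.
The resulting 5×10 matrix has rank 4, and its Smith normal form has invariant factors (1,1,1,1).

Boundary ∂_2: C_2 → C_1 sends each 2-simplex [p,q,r] to [q,r] − [p,r] + [p,q]. For instance
  ∂[0,3,4] = [3,4] − [0,4] + [0,3],
  ∂[1,2,4] = [2,4] − [1,4] + [1,2].
As a 10×5 matrix over Z this has rank 5, with invariant factors (1,1,1,1,1).

Reading off H_k = ker ∂_k / im ∂_{k+1}:

  H_0: rank C_0 − rank ∂_1 = 5 − 4 = 1, and the invariant factors of ∂_1 are all 1, so H_0 ≅ Z.
  H_1: rank ker ∂_1 − rank ∂_2 = (10 − 4) − 5 = 1, and the invariant factors of ∂_2 are all 1, so H_1 ≅ Z.
  H_2: rank ker ∂_2 − rank ∂_3 = (5 − 5) − 0 = 0, and there is no ∂_3, so H_2 ≅ 0.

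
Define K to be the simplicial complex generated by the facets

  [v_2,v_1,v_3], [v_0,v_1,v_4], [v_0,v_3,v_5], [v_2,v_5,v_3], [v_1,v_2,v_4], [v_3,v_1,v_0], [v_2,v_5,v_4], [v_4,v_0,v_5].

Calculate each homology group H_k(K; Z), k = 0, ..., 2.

Take the total order v_0 < v_1 < v_2 < v_3 < v_4 < v_5 on the vertex set. Then K (dimension 2) consists of the simplices:

  0-simplices (6): [v_0], [v_1], [v_2], [v_3], [v_4], [v_5]
  1-simplices (12): [v_0,v_1], [v_0,v_3], [v_0,v_4], [v_0,v_5], [v_1,v_2], [v_1,v_3], [v_1,v_4], [v_2,v_3], [v_2,v_4], [v_2,v_5], [v_3,v_5], [v_4,v_5]
  2-simplices (8): [v_0,v_1,v_3], [v_0,v_1,v_4], [v_0,v_3,v_5], [v_0,v_4,v_5], [v_1,v_2,v_3], [v_1,v_2,v_4], [v_2,v_3,v_5], [v_2,v_4,v_5]

so the chain groups are C_0 ≅ Z^6, C_1 ≅ Z^12, C_2 ≅ Z^8.

Boundary ∂_1: C_1 → C_0 sends each edge [p,q] (with p < q) to q − p. For instance
  ∂[v_2,v_3] = [v_3] − [v_2].
The 6×12 boundary matrix has rank 5 and Smith normal form diag(1,1,1,1,1).

∂_2: C_2 → C_1 sends each 2-simplex [p,q,r] to [q,r] − [p,r] + [p,q]. For instance
  ∂[v_2,v_4,v_5] = [v_4,v_5] − [v_2,v_5] + [v_2,v_4],
  ∂[v_0,v_1,v_3] = [v_1,v_3] − [v_0,v_3] + [v_0,v_1].
This gives a 12×8 integer matrix of rank 7; reducing to Smith normal form yields diagonal entries (1,1,1,1,1,1,1).

Computing H_k = (kernel of ∂_k) / (image of ∂_{k+1}):

  H_0: rank C_0 − rank ∂_1 = 6 − 5 = 1, and the invariant factors of ∂_1 are all 1, so H_0 ≅ Z.
  H_1: rank ker ∂_1 − rank ∂_2 = (12 − 5) − 7 = 0, and the invariant factors of ∂_2 are all 1, so H_1 ≅ 0.
  H_2: rank ker ∂_2 − rank ∂_3 = (8 − 7) − 0 = 1, and there is no ∂_3, so H_2 ≅ Z.

H_0 ≅ Z,  H_1 = 0,  H_2 ≅ Z.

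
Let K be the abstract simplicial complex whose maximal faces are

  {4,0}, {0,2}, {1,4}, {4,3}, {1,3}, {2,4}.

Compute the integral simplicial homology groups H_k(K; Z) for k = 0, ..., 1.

H_0 ≅ Z,  H_1 ≅ Z^2.

Fix the vertex order 0 < 1 < 2 < 3 < 4 and write every simplex with vertices in increasing order. Then dim K = 1 and the simplices of K are:

  0-simplices (5): [0], [1], [2], [3], [4]
  1-simplices (6): [0,2], [0,4], [1,3], [1,4], [2,4], [3,4]

giving chain groups C_0 ≅ Z^5, C_1 ≅ Z^6.

Boundary ∂_1: C_1 → C_0 is given by ∂[p,q] = [q] − [p]. For instance
  ∂[0,2] = [2] − [0].
As a 5×6 matrix over Z this has rank 4, with invariant factors (1,1,1,1).

Computing H_k = (kernel of ∂_k) / (image of ∂_{k+1}):

  H_0: rank C_0 − rank ∂_1 = 5 − 4 = 1, and the invariant factors of ∂_1 are all 1, so H_0 = Z.
  H_1: rank ker ∂_1 − rank ∂_2 = (6 − 4) − 0 = 2, and there is no ∂_2, so H_1 = Z^2.

As a check, the Euler characteristic is 5 − 6 = -1, which agrees with 1 − 2 = -1.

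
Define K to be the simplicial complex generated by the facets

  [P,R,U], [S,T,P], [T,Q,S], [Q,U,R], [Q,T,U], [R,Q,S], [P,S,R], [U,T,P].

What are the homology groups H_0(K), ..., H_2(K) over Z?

We work with the vertex ordering P < Q < R < S < T < U. The simplices of K, each written with vertices in increasing order, are:

  0-simplices (6): P, Q, R, S, T, U
  1-simplices (12): PR, PS, PT, PU, QR, QS, QT, QU, RS, RU, ST, TU
  2-simplices (8): PRS, PRU, PST, PTU, QRS, QRU, QST, QTU

giving chain groups C_0 ≅ Z^6, C_1 ≅ Z^12, C_2 ≅ Z^8.

The boundary map ∂_1: C_1 → C_0 sends each edge [p,q] (with p < q) to q − p.
The resulting 6×12 matrix has rank 5, and its Smith normal form has invariant factors (1,1,1,1,1).

Boundary ∂_2: C_2 → C_1 acts by ∂[p,q,r] = [q,r] − [p,r] + [p,q]. For instance
  ∂PST = ST − PT + PS,
  ∂QRU = RU − QU + QR.
The resulting 12×8 matrix has rank 7, and its Smith normal form has invariant factors (1,1,1,1,1,1,1).

Computing H_k = (kernel of ∂_k) / (image of ∂_{k+1}):

  H_0: rank C_0 − rank ∂_1 = 6 − 5 = 1, and the invariant factors of ∂_1 are all 1, so H_0 ≅ Z.
  H_1: rank ker ∂_1 − rank ∂_2 = (12 − 5) − 7 = 0, and the invariant factors of ∂_2 are all 1, so H_1 ≅ 0.
  H_2: rank ker ∂_2 − rank ∂_3 = (8 − 7) − 0 = 1, and there is no ∂_3, so H_2 ≅ Z.

As a check, the Euler characteristic is 6 − 12 + 8 = 2, which agrees with 1 − 0 + 1 = 2.
(K is a triangulation of the 2-sphere S^2.)

H_0 ≅ Z,  H_1 = 0,  H_2 ≅ Z.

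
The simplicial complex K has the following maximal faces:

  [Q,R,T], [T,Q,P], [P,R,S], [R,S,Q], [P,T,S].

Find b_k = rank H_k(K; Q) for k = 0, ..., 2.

Take the total order P < Q < R < S < T on the vertex set. Then K (dimension 2) consists of the simplices:

  0-simplices (5): P, Q, R, S, T
  1-simplices (10): PQ, PR, PS, PT, QR, QS, QT, RS, RT, ST
  2-simplices (5): PQT, PRS, PST, QRS, QRT

giving chain groups C_0 ≅ Z^5, C_1 ≅ Z^10, C_2 ≅ Z^5.

Boundary ∂_1: C_1 → C_0 maps an edge to its endpoints' difference, ∂[p,q] = q − p.
The resulting 5×10 matrix has rank 4, and its Smith normal form has invariant factors (1,1,1,1).

Boundary ∂_2: C_2 → C_1 maps a triangle to the signed sum of its edges. For instance
  ∂PQT = QT − PT + PQ,
  ∂PST = ST − PT + PS.
The 10×5 boundary matrix has rank 5 and Smith normal form diag(1,1,1,1,1).

Reading off H_k = ker ∂_k / im ∂_{k+1}:

  H_0: rank C_0 − rank ∂_1 = 5 − 4 = 1, and the invariant factors of ∂_1 are all 1, so H_0 ≅ Z.
  H_1: rank ker ∂_1 − rank ∂_2 = (10 − 4) − 5 = 1, and the invariant factors of ∂_2 are all 1, so H_1 ≅ Z.
  H_2: rank ker ∂_2 − rank ∂_3 = (5 − 5) − 0 = 0, and there is no ∂_3, so H_2 ≅ 0.

(K is a triangulation of the Möbius band.)

Hence the Betti numbers are b_0 = 1, b_1 = 1, b_2 = 0.

b_0 = 1, b_1 = 1, b_2 = 0.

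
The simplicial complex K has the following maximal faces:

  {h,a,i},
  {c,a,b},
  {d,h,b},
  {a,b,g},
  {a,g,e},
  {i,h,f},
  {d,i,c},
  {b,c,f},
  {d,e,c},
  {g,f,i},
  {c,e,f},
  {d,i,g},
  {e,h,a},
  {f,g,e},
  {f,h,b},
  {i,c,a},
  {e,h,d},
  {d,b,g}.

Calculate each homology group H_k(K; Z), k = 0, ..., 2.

H_0 ≅ Z,  H_1 ≅ Z^2,  H_2 ≅ Z.

Order the vertices as a < b < c < d < e < f < g < h < i. Listing each simplex with vertices in this order, K has dimension 2 with simplices:

  0-simplices (9): a, b, c, d, e, f, g, h, i
  1-simplices (27): ab, ac, ae, ag, ah, ai, bc, bd, bf, bg, bh, cd, ce, cf, ci, de, dg, dh, di, ef, eg, eh, fg, fh, fi, gi, hi
  2-simplices (18): abc, abg, aci, aeg, aeh, ahi, bcf, bdg, bdh, bfh, cde, cdi, cef, deh, dgi, efg, fgi, fhi

so the chain groups are C_0 ≅ Z^9, C_1 ≅ Z^27, C_2 ≅ Z^18.

∂_1: C_1 → C_0 maps an edge to its endpoints' difference, ∂[p,q] = q − p. For instance
  ∂bh = h − b.
The resulting 9×27 matrix has rank 8, and its Smith normal form has invariant factors (1,1,1,1,1,1,1,1).

The boundary map ∂_2: C_2 → C_1 acts by ∂[p,q,r] = [q,r] − [p,r] + [p,q]. For instance
  ∂cde = de − ce + cd,
  ∂bdg = dg − bg + bd.
This gives a 27×18 integer matrix of rank 17; reducing to Smith normal form yields diagonal entries (1,1,1,1,1,1,1,1,1,1,1,1,1,1,1,1,1).

Reading off H_k = ker ∂_k / im ∂_{k+1}:

  H_0: rank C_0 − rank ∂_1 = 9 − 8 = 1, and the invariant factors of ∂_1 are all 1, so H_0 = Z.
  H_1: rank ker ∂_1 − rank ∂_2 = (27 − 8) − 17 = 2, and the invariant factors of ∂_2 are all 1, so H_1 = Z^2.
  H_2: rank ker ∂_2 − rank ∂_3 = (18 − 17) − 0 = 1, and there is no ∂_3, so H_2 = Z.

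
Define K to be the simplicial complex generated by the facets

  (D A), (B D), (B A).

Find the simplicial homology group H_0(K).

We work with the vertex ordering A < B < D. The simplices of K, each written with vertices in increasing order, are:

  0-simplices (3): A, B, D
  1-simplices (3): AB, AD, BD

giving chain groups C_0 ≅ Z^3, C_1 ≅ Z^3.

The boundary map ∂_1: C_1 → C_0 maps an edge to its endpoints' difference, ∂[p,q] = q − p. For instance
  ∂AD = D − A.
As a 3×3 matrix over Z this has rank 2, with invariant factors (1,1).

Reading off H_k = ker ∂_k / im ∂_{k+1}:

  H_0: rank C_0 − rank ∂_1 = 3 − 2 = 1, and the invariant factors of ∂_1 are all 1, so H_0 = Z.

(K is a triangulation of the circle S^1.)

H_0 = Z.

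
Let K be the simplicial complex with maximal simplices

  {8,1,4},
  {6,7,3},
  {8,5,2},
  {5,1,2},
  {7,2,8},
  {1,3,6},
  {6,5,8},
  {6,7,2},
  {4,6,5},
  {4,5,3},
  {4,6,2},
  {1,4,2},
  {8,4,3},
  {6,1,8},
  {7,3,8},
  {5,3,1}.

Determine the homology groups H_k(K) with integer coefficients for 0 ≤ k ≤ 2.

We work with the vertex ordering 1 < 2 < 3 < 4 < 5 < 6 < 7 < 8. The simplices of K, each written with vertices in increasing order, are:

  0-simplices (8): [1], [2], [3], [4], [5], [6], [7], [8]
  1-simplices (24): (24 of them)
  2-simplices (16): [1,2,4], [1,2,5], [1,3,5], [1,3,6], [1,4,8], [1,6,8], [2,4,6], [2,5,8], [2,6,7], [2,7,8], [3,4,5], [3,4,8], [3,6,7], [3,7,8], [4,5,6], [5,6,8]

giving chain groups C_0 ≅ Z^8, C_1 ≅ Z^24, C_2 ≅ Z^16.

The boundary map ∂_1: C_1 → C_0 sends each edge [p,q] (with p < q) to q − p. For instance
  ∂[3,8] = [8] − [3].
The 8×24 boundary matrix has rank 7 and Smith normal form diag(1,1,1,1,1,1,1).

The boundary map ∂_2: C_2 → C_1 acts by ∂[p,q,r] = [q,r] − [p,r] + [p,q]. For instance
  ∂[1,3,5] = [3,5] − [1,5] + [1,3],
  ∂[1,2,5] = [2,5] − [1,5] + [1,2].
The resulting 24×16 matrix has rank 15, and its Smith normal form has invariant factors (1,1,1,1,1,1,1,1,1,1,1,1,1,1,1).

From H_k ≅ ker(∂_k) / im(∂_{k+1}) we obtain:

  H_0: rank C_0 − rank ∂_1 = 8 − 7 = 1, and the invariant factors of ∂_1 are all 1, so H_0 = Z.
  H_1: rank ker ∂_1 − rank ∂_2 = (24 − 7) − 15 = 2, and the invariant factors of ∂_2 are all 1, so H_1 = Z^2.
  H_2: rank ker ∂_2 − rank ∂_3 = (16 − 15) − 0 = 1, and there is no ∂_3, so H_2 = Z.

As a check, the Euler characteristic is 8 − 24 + 16 = 0, which agrees with 1 − 2 + 1 = 0.

H_0 = Z,  H_1 = Z^2,  H_2 = Z.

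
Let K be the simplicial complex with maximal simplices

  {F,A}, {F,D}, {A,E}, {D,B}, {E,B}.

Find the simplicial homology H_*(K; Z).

We work with the vertex ordering A < B < D < E < F. The simplices of K, each written with vertices in increasing order, are:

  0-simplices (5): A, B, D, E, F
  1-simplices (5): AE, AF, BD, BE, DF

giving chain groups C_0 ≅ Z^5, C_1 ≅ Z^5.

∂_1: C_1 → C_0 is given by ∂[p,q] = [q] − [p]. For instance
  ∂BD = D − B.
The 5×5 boundary matrix has rank 4 and Smith normal form diag(1,1,1,1).

Now H_k = ker ∂_k / im ∂_{k+1}, so:

  H_0: rank C_0 − rank ∂_1 = 5 − 4 = 1, and the invariant factors of ∂_1 are all 1, so H_0 = Z.
  H_1: rank ker ∂_1 − rank ∂_2 = (5 − 4) − 0 = 1, and there is no ∂_2, so H_1 = Z.

(K is a triangulation of the circle S^1.)

H_0 ≅ Z,  H_1 ≅ Z.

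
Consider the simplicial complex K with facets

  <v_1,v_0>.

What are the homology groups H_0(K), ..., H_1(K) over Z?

H_0 = Z,  H_1 = 0.

K has 2 vertices, 1 edge.
rank ∂_0 = 0, rank ∂_1 = 1 ⇒ b_0 = 2 − 0 − 1 = 1; all invariant factors of ∂_1 are 1 so no torsion. So H_0 = Z.
rank ∂_1 = 1, rank ∂_2 = 0 ⇒ b_1 = 1 − 1 − 0 = 0. So H_1 = 0.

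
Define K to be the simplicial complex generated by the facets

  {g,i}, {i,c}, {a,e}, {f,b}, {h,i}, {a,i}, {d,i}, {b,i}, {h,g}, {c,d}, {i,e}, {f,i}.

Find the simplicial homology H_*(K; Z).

We work with the vertex ordering a < b < c < d < e < f < g < h < i. The simplices of K, each written with vertices in increasing order, are:

  0-simplices (9): a, b, c, d, e, f, g, h, i
  1-simplices (12): ae, ai, bf, bi, cd, ci, di, ei, fi, gh, gi, hi

giving chain groups C_0 ≅ Z^9, C_1 ≅ Z^12.

The boundary map ∂_1: C_1 → C_0 maps an edge to its endpoints' difference, ∂[p,q] = q − p. For instance
  ∂ai = i − a.
The resulting 9×12 matrix has rank 8, and its Smith normal form has invariant factors (1,1,1,1,1,1,1,1).

Reading off H_k = ker ∂_k / im ∂_{k+1}:

  H_0: rank C_0 − rank ∂_1 = 9 − 8 = 1, and the invariant factors of ∂_1 are all 1, so H_0 ≅ Z.
  H_1: rank ker ∂_1 − rank ∂_2 = (12 − 8) − 0 = 4, and there is no ∂_2, so H_1 ≅ Z^4.

H_0 ≅ Z,  H_1 ≅ Z^4.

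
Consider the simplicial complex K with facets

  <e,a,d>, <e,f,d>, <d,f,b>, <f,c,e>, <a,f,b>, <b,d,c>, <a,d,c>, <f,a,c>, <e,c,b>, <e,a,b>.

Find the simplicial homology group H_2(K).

H_2 = 0.

K has 6 vertices, 15 edges, 10 triangles.
rank ∂_2 = 10, rank ∂_3 = 0 ⇒ b_2 = 10 − 10 − 0 = 0. So H_2 ≅ 0.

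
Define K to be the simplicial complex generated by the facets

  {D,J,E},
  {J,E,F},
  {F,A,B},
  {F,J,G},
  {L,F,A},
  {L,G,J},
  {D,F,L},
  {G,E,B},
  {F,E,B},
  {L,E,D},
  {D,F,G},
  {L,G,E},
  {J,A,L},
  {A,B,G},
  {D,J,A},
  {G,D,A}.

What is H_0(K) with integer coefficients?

H_0 = Z.

K has 8 vertices, 24 edges, 16 triangles.
rank ∂_0 = 0, rank ∂_1 = 7 ⇒ b_0 = 8 − 0 − 7 = 1; all invariant factors of ∂_1 are 1 so no torsion. So H_0 = Z.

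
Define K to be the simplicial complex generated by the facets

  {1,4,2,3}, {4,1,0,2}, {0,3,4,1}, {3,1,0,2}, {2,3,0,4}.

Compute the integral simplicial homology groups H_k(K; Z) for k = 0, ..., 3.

H_0 = Z,  H_1 = 0,  H_2 = 0,  H_3 = Z.

Fix the vertex order 0 < 1 < 2 < 3 < 4 and write every simplex with vertices in increasing order. Then dim K = 3 and the simplices of K are:

  0-simplices (5): [0], [1], [2], [3], [4]
  1-simplices (10): [0,1], [0,2], [0,3], [0,4], [1,2], [1,3], [1,4], [2,3], [2,4], [3,4]
  2-simplices (10): [0,1,2], [0,1,3], [0,1,4], [0,2,3], [0,2,4], [0,3,4], [1,2,3], [1,2,4], [1,3,4], [2,3,4]
  3-simplices (5): [0,1,2,3], [0,1,2,4], [0,1,3,4], [0,2,3,4], [1,2,3,4]

giving chain groups C_0 ≅ Z^5, C_1 ≅ Z^10, C_2 ≅ Z^10, C_3 ≅ Z^5.

∂_1: C_1 → C_0 maps an edge to its endpoints' difference, ∂[p,q] = q − p.
This gives a 5×10 integer matrix of rank 4; reducing to Smith normal form yields diagonal entries (1,1,1,1).

∂_2: C_2 → C_1 sends each 2-simplex [p,q,r] to [q,r] − [p,r] + [p,q]. For instance
  ∂[0,3,4] = [3,4] − [0,4] + [0,3],
  ∂[1,3,4] = [3,4] − [1,4] + [1,3].
The resulting 10×10 matrix has rank 6, and its Smith normal form has invariant factors (1,1,1,1,1,1).

Boundary ∂_3: C_3 → C_2 sends each 3-simplex σ to the alternating sum Σ_i (−1)^i (σ with its i-th vertex removed). For instance
  ∂[0,1,3,4] = [1,3,4] − [0,3,4] + [0,1,4] − [0,1,3],
  ∂[0,2,3,4] = [2,3,4] − [0,3,4] + [0,2,4] − [0,2,3].
As a 10×5 matrix over Z this has rank 4, with invariant factors (1,1,1,1).

From H_k ≅ ker(∂_k) / im(∂_{k+1}) we obtain:

  H_0: rank C_0 − rank ∂_1 = 5 − 4 = 1, and the invariant factors of ∂_1 are all 1, so H_0 ≅ Z.
  H_1: rank ker ∂_1 − rank ∂_2 = (10 − 4) − 6 = 0, and the invariant factors of ∂_2 are all 1, so H_1 ≅ 0.
  H_2: rank ker ∂_2 − rank ∂_3 = (10 − 6) − 4 = 0, and the invariant factors of ∂_3 are all 1, so H_2 ≅ 0.
  H_3: rank ker ∂_3 − rank ∂_4 = (5 − 4) − 0 = 1, and there is no ∂_4, so H_3 ≅ Z.

As a check, the Euler characteristic is 5 − 10 + 10 − 5 = 0, which agrees with 1 − 0 + 0 − 1 = 0.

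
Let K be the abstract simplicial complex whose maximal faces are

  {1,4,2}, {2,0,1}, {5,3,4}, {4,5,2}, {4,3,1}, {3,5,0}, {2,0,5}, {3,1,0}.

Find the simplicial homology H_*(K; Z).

H_0 = Z,  H_1 = 0,  H_2 = Z.

K has 6 vertices, 12 edges, 8 triangles.
rank ∂_0 = 0, rank ∂_1 = 5 ⇒ b_0 = 6 − 0 − 5 = 1; all invariant factors of ∂_1 are 1 so no torsion. So H_0 = Z.
rank ∂_1 = 5, rank ∂_2 = 7 ⇒ b_1 = 12 − 5 − 7 = 0; all invariant factors of ∂_2 are 1 so no torsion. So H_1 = 0.
rank ∂_2 = 7, rank ∂_3 = 0 ⇒ b_2 = 8 − 7 − 0 = 1. So H_2 = Z.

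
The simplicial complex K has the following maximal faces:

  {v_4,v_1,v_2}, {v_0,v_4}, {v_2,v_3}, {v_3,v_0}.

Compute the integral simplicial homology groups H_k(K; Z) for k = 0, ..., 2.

H_0 ≅ Z,  H_1 ≅ Z,  H_2 = 0.

Order the vertices as v_0 < v_1 < v_2 < v_3 < v_4. Listing each simplex with vertices in this order, K has dimension 2 with simplices:

  0-simplices (5): [v_0], [v_1], [v_2], [v_3], [v_4]
  1-simplices (6): [v_0,v_3], [v_0,v_4], [v_1,v_2], [v_1,v_4], [v_2,v_3], [v_2,v_4]
  2-simplices (1): [v_1,v_2,v_4]

Hence C_0 ≅ Z^5, C_1 ≅ Z^6, C_2 ≅ Z^1.

Boundary ∂_1: C_1 → C_0 sends each edge [p,q] (with p < q) to q − p.
This gives a 5×6 integer matrix of rank 4; reducing to Smith normal form yields diagonal entries (1,1,1,1).

Boundary ∂_2: C_2 → C_1 acts by ∂[p,q,r] = [q,r] − [p,r] + [p,q]. For instance
  ∂[v_1,v_2,v_4] = [v_2,v_4] − [v_1,v_4] + [v_1,v_2].
The 6×1 boundary matrix has rank 1 and Smith normal form diag(1).

Computing H_k = (kernel of ∂_k) / (image of ∂_{k+1}):

  H_0: rank C_0 − rank ∂_1 = 5 − 4 = 1, and the invariant factors of ∂_1 are all 1, so H_0 = Z.
  H_1: rank ker ∂_1 − rank ∂_2 = (6 − 4) − 1 = 1, and the invariant factors of ∂_2 are all 1, so H_1 = Z.
  H_2: rank ker ∂_2 − rank ∂_3 = (1 − 1) − 0 = 0, and there is no ∂_3, so H_2 = 0.

As a check, the Euler characteristic is 5 − 6 + 1 = 0, which agrees with 1 − 1 + 0 = 0.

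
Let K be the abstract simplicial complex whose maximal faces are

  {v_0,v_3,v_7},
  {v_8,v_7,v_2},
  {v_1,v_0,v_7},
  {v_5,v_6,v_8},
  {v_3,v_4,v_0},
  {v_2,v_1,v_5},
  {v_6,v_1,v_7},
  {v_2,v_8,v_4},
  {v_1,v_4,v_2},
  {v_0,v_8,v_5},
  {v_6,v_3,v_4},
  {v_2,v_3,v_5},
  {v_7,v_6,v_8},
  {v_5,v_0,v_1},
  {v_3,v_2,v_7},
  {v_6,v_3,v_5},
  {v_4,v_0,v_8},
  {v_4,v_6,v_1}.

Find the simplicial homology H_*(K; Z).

H_0 = Z,  H_1 = Z^2,  H_2 = Z.

Fix the vertex order v_0 < v_1 < v_2 < v_3 < v_4 < v_5 < v_6 < v_7 < v_8 and write every simplex with vertices in increasing order. Then dim K = 2 and the simplices of K are:

  0-simplices (9): [v_0], [v_1], [v_2], [v_3], [v_4], [v_5], [v_6], [v_7], [v_8]
  1-simplices (27): (27 of them)
  2-simplices (18): (18 of them)

giving chain groups C_0 ≅ Z^9, C_1 ≅ Z^27, C_2 ≅ Z^18.

Boundary ∂_1: C_1 → C_0 sends each edge [p,q] (with p < q) to q − p. For instance
  ∂[v_7,v_8] = [v_8] − [v_7].
This gives a 9×27 integer matrix of rank 8; reducing to Smith normal form yields diagonal entries (1,1,1,1,1,1,1,1).

∂_2: C_2 → C_1 maps a triangle to the signed sum of its edges. For instance
  ∂[v_1,v_2,v_5] = [v_2,v_5] − [v_1,v_5] + [v_1,v_2],
  ∂[v_2,v_7,v_8] = [v_7,v_8] − [v_2,v_8] + [v_2,v_7].
This gives a 27×18 integer matrix of rank 17; reducing to Smith normal form yields diagonal entries (1,1,1,1,1,1,1,1,1,1,1,1,1,1,1,1,1).

Now H_k = ker ∂_k / im ∂_{k+1}, so:

  H_0: rank C_0 − rank ∂_1 = 9 − 8 = 1, and the invariant factors of ∂_1 are all 1, so H_0 = Z.
  H_1: rank ker ∂_1 − rank ∂_2 = (27 − 8) − 17 = 2, and the invariant factors of ∂_2 are all 1, so H_1 = Z^2.
  H_2: rank ker ∂_2 − rank ∂_3 = (18 − 17) − 0 = 1, and there is no ∂_3, so H_2 = Z.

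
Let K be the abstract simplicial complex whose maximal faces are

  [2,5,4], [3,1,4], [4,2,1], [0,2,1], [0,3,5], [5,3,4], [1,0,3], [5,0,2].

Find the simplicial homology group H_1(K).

H_1 = 0.

We work with the vertex ordering 0 < 1 < 2 < 3 < 4 < 5. The simplices of K, each written with vertices in increasing order, are:

  0-simplices (6): [0], [1], [2], [3], [4], [5]
  1-simplices (12): [0,1], [0,2], [0,3], [0,5], [1,2], [1,3], [1,4], [2,4], [2,5], [3,4], [3,5], [4,5]
  2-simplices (8): [0,1,2], [0,1,3], [0,2,5], [0,3,5], [1,2,4], [1,3,4], [2,4,5], [3,4,5]

Hence C_0 ≅ Z^6, C_1 ≅ Z^12, C_2 ≅ Z^8.

∂_1: C_1 → C_0 is given by ∂[p,q] = [q] − [p].
As a 6×12 matrix over Z this has rank 5, with invariant factors (1,1,1,1,1).

Boundary ∂_2: C_2 → C_1 sends each 2-simplex [p,q,r] to [q,r] − [p,r] + [p,q]. For instance
  ∂[0,3,5] = [3,5] − [0,5] + [0,3],
  ∂[0,1,2] = [1,2] − [0,2] + [0,1].
As a 12×8 matrix over Z this has rank 7, with invariant factors (1,1,1,1,1,1,1).

Now H_k = ker ∂_k / im ∂_{k+1}, so:

  H_1: rank ker ∂_1 − rank ∂_2 = (12 − 5) − 7 = 0, and the invariant factors of ∂_2 are all 1, so H_1 = 0.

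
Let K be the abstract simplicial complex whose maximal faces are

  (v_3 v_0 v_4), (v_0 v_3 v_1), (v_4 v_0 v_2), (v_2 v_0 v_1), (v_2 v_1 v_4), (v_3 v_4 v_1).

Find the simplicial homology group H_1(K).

Order the vertices as v_0 < v_1 < v_2 < v_3 < v_4. Listing each simplex with vertices in this order, K has dimension 2 with simplices:

  0-simplices (5): [v_0], [v_1], [v_2], [v_3], [v_4]
  1-simplices (9): [v_0,v_1], [v_0,v_2], [v_0,v_3], [v_0,v_4], [v_1,v_2], [v_1,v_3], [v_1,v_4], [v_2,v_4], [v_3,v_4]
  2-simplices (6): [v_0,v_1,v_2], [v_0,v_1,v_3], [v_0,v_2,v_4], [v_0,v_3,v_4], [v_1,v_2,v_4], [v_1,v_3,v_4]

giving chain groups C_0 ≅ Z^5, C_1 ≅ Z^9, C_2 ≅ Z^6.

Boundary ∂_1: C_1 → C_0 sends each edge [p,q] (with p < q) to q − p. For instance
  ∂[v_1,v_4] = [v_4] − [v_1].
As a 5×9 matrix over Z this has rank 4, with invariant factors (1,1,1,1).

The boundary map ∂_2: C_2 → C_1 acts by ∂[p,q,r] = [q,r] − [p,r] + [p,q]. For instance
  ∂[v_0,v_2,v_4] = [v_2,v_4] − [v_0,v_4] + [v_0,v_2],
  ∂[v_0,v_3,v_4] = [v_3,v_4] − [v_0,v_4] + [v_0,v_3].
The 9×6 boundary matrix has rank 5 and Smith normal form diag(1,1,1,1,1).

Now H_k = ker ∂_k / im ∂_{k+1}, so:

  H_1: rank ker ∂_1 − rank ∂_2 = (9 − 4) − 5 = 0, and the invariant factors of ∂_2 are all 1, so H_1 ≅ 0.

H_1 = 0.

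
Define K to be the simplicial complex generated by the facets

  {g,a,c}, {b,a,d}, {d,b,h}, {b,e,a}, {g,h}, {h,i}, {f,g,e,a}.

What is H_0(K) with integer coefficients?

Fix the vertex order a < b < c < d < e < f < g < h < i and write every simplex with vertices in increasing order. Then dim K = 3 and the simplices of K are:

  0-simplices (9): a, b, c, d, e, f, g, h, i
  1-simplices (16): ab, ac, ad, ae, af, ag, bd, be, bh, cg, dh, ef, eg, fg, gh, hi
  2-simplices (8): abd, abe, acg, aef, aeg, afg, bdh, efg
  3-simplices (1): aefg

so the chain groups are C_0 ≅ Z^9, C_1 ≅ Z^16, C_2 ≅ Z^8, C_3 ≅ Z^1.

∂_1: C_1 → C_0 sends each edge [p,q] (with p < q) to q − p.
The resulting 9×16 matrix has rank 8, and its Smith normal form has invariant factors (1,1,1,1,1,1,1,1).

The boundary map ∂_2: C_2 → C_1 sends each 2-simplex [p,q,r] to [q,r] − [p,r] + [p,q]. For instance
  ∂abd = bd − ad + ab,
  ∂bdh = dh − bh + bd.
As a 16×8 matrix over Z this has rank 7, with invariant factors (1,1,1,1,1,1,1).

The boundary map ∂_3: C_3 → C_2 sends each 3-simplex σ to the alternating sum Σ_i (−1)^i (σ with its i-th vertex removed). For instance
  ∂aefg = efg − afg + aeg − aef.
The resulting 8×1 matrix has rank 1, and its Smith normal form has invariant factors (1).

From H_k ≅ ker(∂_k) / im(∂_{k+1}) we obtain:

  H_0: rank C_0 − rank ∂_1 = 9 − 8 = 1, and the invariant factors of ∂_1 are all 1, so H_0 = Z.

H_0 = Z.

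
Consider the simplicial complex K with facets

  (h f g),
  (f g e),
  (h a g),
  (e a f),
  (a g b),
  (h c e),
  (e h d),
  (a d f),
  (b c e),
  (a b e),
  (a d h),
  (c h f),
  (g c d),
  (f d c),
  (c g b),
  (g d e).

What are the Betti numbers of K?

Take the total order a < b < c < d < e < f < g < h on the vertex set. Then K (dimension 2) consists of the simplices:

  0-simplices (8): a, b, c, d, e, f, g, h
  1-simplices (24): ab, ad, ae, af, ag, ah, bc, be, bg, cd, ce, cf, cg, ch, de, df, dg, dh, ef, eg, eh, fg, fh, gh
  2-simplices (16): abe, abg, adf, adh, aef, agh, bce, bcg, cdf, cdg, ceh, cfh, deg, deh, efg, fgh

so the chain groups are C_0 ≅ Z^8, C_1 ≅ Z^24, C_2 ≅ Z^16.

∂_1: C_1 → C_0 is given by ∂[p,q] = [q] − [p].
This gives a 8×24 integer matrix of rank 7; reducing to Smith normal form yields diagonal entries (1,1,1,1,1,1,1).

Boundary ∂_2: C_2 → C_1 maps a triangle to the signed sum of its edges. For instance
  ∂cdf = df − cf + cd,
  ∂cdg = dg − cg + cd.
The 24×16 boundary matrix has rank 15 and Smith normal form diag(1,1,1,1,1,1,1,1,1,1,1,1,1,1,1).

Computing H_k = (kernel of ∂_k) / (image of ∂_{k+1}):

  H_0: rank C_0 − rank ∂_1 = 8 − 7 = 1, and the invariant factors of ∂_1 are all 1, so H_0 ≅ Z.
  H_1: rank ker ∂_1 − rank ∂_2 = (24 − 7) − 15 = 2, and the invariant factors of ∂_2 are all 1, so H_1 ≅ Z^2.
  H_2: rank ker ∂_2 − rank ∂_3 = (16 − 15) − 0 = 1, and there is no ∂_3, so H_2 ≅ Z.

As a check, the Euler characteristic is 8 − 24 + 16 = 0, which agrees with 1 − 2 + 1 = 0.
(K is a triangulation of the torus T^2.)

Hence the Betti numbers are b_0 = 1, b_1 = 2, b_2 = 1.

b_0 = 1, b_1 = 2, b_2 = 1.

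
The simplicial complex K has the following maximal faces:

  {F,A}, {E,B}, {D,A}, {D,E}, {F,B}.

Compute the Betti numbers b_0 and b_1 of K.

b_0 = 1, b_1 = 1.

Fix the vertex order A < B < D < E < F and write every simplex with vertices in increasing order. Then dim K = 1 and the simplices of K are:

  0-simplices (5): A, B, D, E, F
  1-simplices (5): AD, AF, BE, BF, DE

Hence C_0 ≅ Z^5, C_1 ≅ Z^5.

∂_1: C_1 → C_0 maps an edge to its endpoints' difference, ∂[p,q] = q − p.
The 5×5 boundary matrix has rank 4 and Smith normal form diag(1,1,1,1).

Now H_k = ker ∂_k / im ∂_{k+1}, so:

  H_0: rank C_0 − rank ∂_1 = 5 − 4 = 1, and the invariant factors of ∂_1 are all 1, so H_0 ≅ Z.
  H_1: rank ker ∂_1 − rank ∂_2 = (5 − 4) − 0 = 1, and there is no ∂_2, so H_1 ≅ Z.

Hence the Betti numbers are b_0 = 1, b_1 = 1.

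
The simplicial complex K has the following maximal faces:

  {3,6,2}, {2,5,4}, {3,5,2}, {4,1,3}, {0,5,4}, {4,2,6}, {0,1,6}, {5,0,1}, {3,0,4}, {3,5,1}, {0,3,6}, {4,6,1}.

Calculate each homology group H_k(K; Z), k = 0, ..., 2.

Take the total order 0 < 1 < 2 < 3 < 4 < 5 < 6 on the vertex set. Then K (dimension 2) consists of the simplices:

  0-simplices (7): [0], [1], [2], [3], [4], [5], [6]
  1-simplices (18): [0,1], [0,3], [0,4], [0,5], [0,6], [1,3], [1,4], [1,5], [1,6], [2,3], [2,4], [2,5], [2,6], [3,4], [3,5], [3,6], [4,5], [4,6]
  2-simplices (12): [0,1,5], [0,1,6], [0,3,4], [0,3,6], [0,4,5], [1,3,4], [1,3,5], [1,4,6], [2,3,5], [2,3,6], [2,4,5], [2,4,6]

Hence C_0 ≅ Z^7, C_1 ≅ Z^18, C_2 ≅ Z^12.

Boundary ∂_1: C_1 → C_0 maps an edge to its endpoints' difference, ∂[p,q] = q − p.
The resulting 7×18 matrix has rank 6, and its Smith normal form has invariant factors (1,1,1,1,1,1).

The boundary map ∂_2: C_2 → C_1 sends each 2-simplex [p,q,r] to [q,r] − [p,r] + [p,q]. For instance
  ∂[0,4,5] = [4,5] − [0,5] + [0,4],
  ∂[1,3,4] = [3,4] − [1,4] + [1,3].
As a 18×12 matrix over Z this has rank 12, with invariant factors (1,1,1,1,1,1,1,1,1,1,1,2).

Reading off H_k = ker ∂_k / im ∂_{k+1}:

  H_0: rank C_0 − rank ∂_1 = 7 − 6 = 1, and the invariant factors of ∂_1 are all 1, so H_0 ≅ Z.
  H_1: rank ker ∂_1 − rank ∂_2 = (18 − 6) − 12 = 0, and ∂_2 has invariant factor 2 > 1, so H_1 ≅ Z/2Z.
  H_2: rank ker ∂_2 − rank ∂_3 = (12 − 12) − 0 = 0, and there is no ∂_3, so H_2 ≅ 0.

H_0 ≅ Z,  H_1 ≅ Z/2Z,  H_2 = 0.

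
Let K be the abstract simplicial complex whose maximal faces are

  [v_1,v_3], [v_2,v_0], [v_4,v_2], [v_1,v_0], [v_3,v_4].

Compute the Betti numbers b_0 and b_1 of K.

We work with the vertex ordering v_0 < v_1 < v_2 < v_3 < v_4. The simplices of K, each written with vertices in increasing order, are:

  0-simplices (5): [v_0], [v_1], [v_2], [v_3], [v_4]
  1-simplices (5): [v_0,v_1], [v_0,v_2], [v_1,v_3], [v_2,v_4], [v_3,v_4]

giving chain groups C_0 ≅ Z^5, C_1 ≅ Z^5.

∂_1: C_1 → C_0 maps an edge to its endpoints' difference, ∂[p,q] = q − p. For instance
  ∂[v_2,v_4] = [v_4] − [v_2].
As a 5×5 matrix over Z this has rank 4, with invariant factors (1,1,1,1).

From H_k ≅ ker(∂_k) / im(∂_{k+1}) we obtain:

  H_0: rank C_0 − rank ∂_1 = 5 − 4 = 1, and the invariant factors of ∂_1 are all 1, so H_0 ≅ Z.
  H_1: rank ker ∂_1 − rank ∂_2 = (5 − 4) − 0 = 1, and there is no ∂_2, so H_1 ≅ Z.

(K is a triangulation of the circle S^1.)

Hence the Betti numbers are b_0 = 1, b_1 = 1.

b_0 = 1, b_1 = 1.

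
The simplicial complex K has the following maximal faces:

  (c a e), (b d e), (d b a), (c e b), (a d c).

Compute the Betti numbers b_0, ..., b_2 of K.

b_0 = 1, b_1 = 1, b_2 = 0.

Order the vertices as a < b < c < d < e. Listing each simplex with vertices in this order, K has dimension 2 with simplices:

  0-simplices (5): a, b, c, d, e
  1-simplices (10): ab, ac, ad, ae, bc, bd, be, cd, ce, de
  2-simplices (5): abd, acd, ace, bce, bde

Hence C_0 ≅ Z^5, C_1 ≅ Z^10, C_2 ≅ Z^5.

Boundary ∂_1: C_1 → C_0 maps an edge to its endpoints' difference, ∂[p,q] = q − p. For instance
  ∂bd = d − b.
This gives a 5×10 integer matrix of rank 4; reducing to Smith normal form yields diagonal entries (1,1,1,1).

Boundary ∂_2: C_2 → C_1 maps a triangle to the signed sum of its edges. For instance
  ∂acd = cd − ad + ac,
  ∂ace = ce − ae + ac.
As a 10×5 matrix over Z this has rank 5, with invariant factors (1,1,1,1,1).

Now H_k = ker ∂_k / im ∂_{k+1}, so:

  H_0: rank C_0 − rank ∂_1 = 5 − 4 = 1, and the invariant factors of ∂_1 are all 1, so H_0 = Z.
  H_1: rank ker ∂_1 − rank ∂_2 = (10 − 4) − 5 = 1, and the invariant factors of ∂_2 are all 1, so H_1 = Z.
  H_2: rank ker ∂_2 − rank ∂_3 = (5 − 5) − 0 = 0, and there is no ∂_3, so H_2 = 0.

As a check, the Euler characteristic is 5 − 10 + 5 = 0, which agrees with 1 − 1 + 0 = 0.

Hence the Betti numbers are b_0 = 1, b_1 = 1, b_2 = 0.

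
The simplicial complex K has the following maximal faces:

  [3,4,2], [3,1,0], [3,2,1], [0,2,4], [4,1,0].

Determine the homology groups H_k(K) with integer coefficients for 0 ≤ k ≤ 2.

Order the vertices as 0 < 1 < 2 < 3 < 4. Listing each simplex with vertices in this order, K has dimension 2 with simplices:

  0-simplices (5): [0], [1], [2], [3], [4]
  1-simplices (10): [0,1], [0,2], [0,3], [0,4], [1,2], [1,3], [1,4], [2,3], [2,4], [3,4]
  2-simplices (5): [0,1,3], [0,1,4], [0,2,4], [1,2,3], [2,3,4]

giving chain groups C_0 ≅ Z^5, C_1 ≅ Z^10, C_2 ≅ Z^5.

∂_1: C_1 → C_0 maps an edge to its endpoints' difference, ∂[p,q] = q − p. For instance
  ∂[1,3] = [3] − [1].
This gives a 5×10 integer matrix of rank 4; reducing to Smith normal form yields diagonal entries (1,1,1,1).

∂_2: C_2 → C_1 acts by ∂[p,q,r] = [q,r] − [p,r] + [p,q]. For instance
  ∂[0,1,3] = [1,3] − [0,3] + [0,1],
  ∂[2,3,4] = [3,4] − [2,4] + [2,3].
This gives a 10×5 integer matrix of rank 5; reducing to Smith normal form yields diagonal entries (1,1,1,1,1).

Computing H_k = (kernel of ∂_k) / (image of ∂_{k+1}):

  H_0: rank C_0 − rank ∂_1 = 5 − 4 = 1, and the invariant factors of ∂_1 are all 1, so H_0 = Z.
  H_1: rank ker ∂_1 − rank ∂_2 = (10 − 4) − 5 = 1, and the invariant factors of ∂_2 are all 1, so H_1 = Z.
  H_2: rank ker ∂_2 − rank ∂_3 = (5 − 5) − 0 = 0, and there is no ∂_3, so H_2 = 0.

H_0 = Z,  H_1 = Z,  H_2 = 0.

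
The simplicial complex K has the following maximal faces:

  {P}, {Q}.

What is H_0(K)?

H_0 ≅ Z^2.

Take the total order P < Q on the vertex set. Then K (dimension 0) consists of the simplices:

  0-simplices (2): P, Q

Hence C_0 ≅ Z^2.

From H_k ≅ ker(∂_k) / im(∂_{k+1}) we obtain:

  H_0: rank C_0 − rank ∂_1 = 2 − 0 = 2, and there is no ∂_1, so H_0 ≅ Z^2.

(K is a triangulation of a set of 2 points.)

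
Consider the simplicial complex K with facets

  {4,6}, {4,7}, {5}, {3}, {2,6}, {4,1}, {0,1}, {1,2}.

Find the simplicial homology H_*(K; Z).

H_0 ≅ Z^3,  H_1 ≅ Z.

Take the total order 0 < 1 < 2 < 3 < 4 < 5 < 6 < 7 on the vertex set. Then K (dimension 1) consists of the simplices:

  0-simplices (8): [0], [1], [2], [3], [4], [5], [6], [7]
  1-simplices (6): [0,1], [1,2], [1,4], [2,6], [4,6], [4,7]

so the chain groups are C_0 ≅ Z^8, C_1 ≅ Z^6.

∂_1: C_1 → C_0 sends each edge [p,q] (with p < q) to q − p. For instance
  ∂[4,6] = [6] − [4].
The 8×6 boundary matrix has rank 5 and Smith normal form diag(1,1,1,1,1).

Reading off H_k = ker ∂_k / im ∂_{k+1}:

  H_0: rank C_0 − rank ∂_1 = 8 − 5 = 3, and the invariant factors of ∂_1 are all 1, so H_0 ≅ Z^3.
  H_1: rank ker ∂_1 − rank ∂_2 = (6 − 5) − 0 = 1, and there is no ∂_2, so H_1 ≅ Z.

As a check, the Euler characteristic is 8 − 6 = 2, which agrees with 3 − 1 = 2.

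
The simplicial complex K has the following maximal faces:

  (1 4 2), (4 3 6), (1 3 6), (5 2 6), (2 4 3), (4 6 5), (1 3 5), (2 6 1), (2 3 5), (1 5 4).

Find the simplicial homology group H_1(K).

H_1 ≅ Z/2Z.

Take the total order 1 < 2 < 3 < 4 < 5 < 6 on the vertex set. Then K (dimension 2) consists of the simplices:

  0-simplices (6): [1], [2], [3], [4], [5], [6]
  1-simplices (15): [1,2], [1,3], [1,4], [1,5], [1,6], [2,3], [2,4], [2,5], [2,6], [3,4], [3,5], [3,6], [4,5], [4,6], [5,6]
  2-simplices (10): [1,2,4], [1,2,6], [1,3,5], [1,3,6], [1,4,5], [2,3,4], [2,3,5], [2,5,6], [3,4,6], [4,5,6]

so the chain groups are C_0 ≅ Z^6, C_1 ≅ Z^15, C_2 ≅ Z^10.

The boundary map ∂_1: C_1 → C_0 is given by ∂[p,q] = [q] − [p].
The resulting 6×15 matrix has rank 5, and its Smith normal form has invariant factors (1,1,1,1,1).

∂_2: C_2 → C_1 acts by ∂[p,q,r] = [q,r] − [p,r] + [p,q]. For instance
  ∂[1,3,6] = [3,6] − [1,6] + [1,3],
  ∂[1,2,4] = [2,4] − [1,4] + [1,2].
As a 15×10 matrix over Z this has rank 10, with invariant factors (1,1,1,1,1,1,1,1,1,2).

From H_k ≅ ker(∂_k) / im(∂_{k+1}) we obtain:

  H_1: rank ker ∂_1 − rank ∂_2 = (15 − 5) − 10 = 0, and ∂_2 has invariant factor 2 > 1, so H_1 = Z/2Z.

(K is a triangulation of the real projective plane RP^2.)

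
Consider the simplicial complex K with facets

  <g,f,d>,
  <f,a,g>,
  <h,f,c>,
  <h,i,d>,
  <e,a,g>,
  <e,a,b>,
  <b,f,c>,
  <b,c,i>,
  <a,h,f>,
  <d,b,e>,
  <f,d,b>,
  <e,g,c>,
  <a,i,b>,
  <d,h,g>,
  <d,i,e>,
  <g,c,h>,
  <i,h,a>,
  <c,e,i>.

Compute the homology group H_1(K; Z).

H_1 = Z ⊕ Z_2.

Fix the vertex order a < b < c < d < e < f < g < h < i and write every simplex with vertices in increasing order. Then dim K = 2 and the simplices of K are:

  0-simplices (9): a, b, c, d, e, f, g, h, i
  1-simplices (27): ab, ae, af, ag, ah, ai, bc, bd, be, bf, bi, ce, cf, cg, ch, ci, de, df, dg, dh, di, eg, ei, fg, fh, gh, hi
  2-simplices (18): abe, abi, aeg, afg, afh, ahi, bcf, bci, bde, bdf, ceg, cei, cfh, cgh, dei, dfg, dgh, dhi

giving chain groups C_0 ≅ Z^9, C_1 ≅ Z^27, C_2 ≅ Z^18.

Boundary ∂_1: C_1 → C_0 maps an edge to its endpoints' difference, ∂[p,q] = q − p.
The resulting 9×27 matrix has rank 8, and its Smith normal form has invariant factors (1,1,1,1,1,1,1,1).

∂_2: C_2 → C_1 maps a triangle to the signed sum of its edges. For instance
  ∂aeg = eg − ag + ae,
  ∂bci = ci − bi + bc.
This gives a 27×18 integer matrix of rank 18; reducing to Smith normal form yields diagonal entries (1,1,1,1,1,1,1,1,1,1,1,1,1,1,1,1,1,2).

Reading off H_k = ker ∂_k / im ∂_{k+1}:

  H_1: rank ker ∂_1 − rank ∂_2 = (27 − 8) − 18 = 1, and ∂_2 has invariant factor 2 > 1, so H_1 = Z ⊕ Z_2.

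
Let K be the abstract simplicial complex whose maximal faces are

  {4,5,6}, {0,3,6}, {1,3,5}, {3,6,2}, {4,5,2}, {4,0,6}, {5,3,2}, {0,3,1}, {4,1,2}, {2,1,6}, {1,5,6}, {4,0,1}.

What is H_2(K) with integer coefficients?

H_2 ≅ 0.

Fix the vertex order 0 < 1 < 2 < 3 < 4 < 5 < 6 and write every simplex with vertices in increasing order. Then dim K = 2 and the simplices of K are:

  0-simplices (7): [0], [1], [2], [3], [4], [5], [6]
  1-simplices (18): [0,1], [0,3], [0,4], [0,6], [1,2], [1,3], [1,4], [1,5], [1,6], [2,3], [2,4], [2,5], [2,6], [3,5], [3,6], [4,5], [4,6], [5,6]
  2-simplices (12): [0,1,3], [0,1,4], [0,3,6], [0,4,6], [1,2,4], [1,2,6], [1,3,5], [1,5,6], [2,3,5], [2,3,6], [2,4,5], [4,5,6]

Hence C_0 ≅ Z^7, C_1 ≅ Z^18, C_2 ≅ Z^12.

Boundary ∂_1: C_1 → C_0 is given by ∂[p,q] = [q] − [p].
As a 7×18 matrix over Z this has rank 6, with invariant factors (1,1,1,1,1,1).

Boundary ∂_2: C_2 → C_1 acts by ∂[p,q,r] = [q,r] − [p,r] + [p,q]. For instance
  ∂[0,1,3] = [1,3] − [0,3] + [0,1],
  ∂[0,4,6] = [4,6] − [0,6] + [0,4].
The resulting 18×12 matrix has rank 12, and its Smith normal form has invariant factors (1,1,1,1,1,1,1,1,1,1,1,2).

Now H_k = ker ∂_k / im ∂_{k+1}, so:

  H_2: rank ker ∂_2 − rank ∂_3 = (12 − 12) − 0 = 0, and there is no ∂_3, so H_2 ≅ 0.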